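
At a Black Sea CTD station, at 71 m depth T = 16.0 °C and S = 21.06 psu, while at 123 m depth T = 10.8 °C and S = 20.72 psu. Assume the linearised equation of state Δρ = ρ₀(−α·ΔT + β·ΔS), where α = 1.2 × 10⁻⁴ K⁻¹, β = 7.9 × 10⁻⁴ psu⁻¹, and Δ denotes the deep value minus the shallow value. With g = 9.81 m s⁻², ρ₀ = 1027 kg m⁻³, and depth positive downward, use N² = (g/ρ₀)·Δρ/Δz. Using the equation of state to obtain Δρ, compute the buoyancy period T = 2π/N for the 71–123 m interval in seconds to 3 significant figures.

767 s

ΔT = -5.2 K, ΔS = -0.34 psu (deep − shallow).
Δρ/ρ₀ = −αΔT + βΔS = 6.24 × 10⁻⁴ − 2.686 × 10⁻⁴ = 3.554 × 10⁻⁴, so Δρ ≈ 0.3650 kg m⁻³.
N² = (g/ρ₀)·Δρ/Δz = g·(Δρ/ρ₀)/Δz = 9.81 × 3.554 × 10⁻⁴ / 52 = 6.7048 × 10⁻⁵ s⁻².
N = √(6.7048 × 10⁻⁵) = 8.1883 × 10⁻³ rad s⁻¹ → T = 2π/N = 767.34 s ≈ 767 s.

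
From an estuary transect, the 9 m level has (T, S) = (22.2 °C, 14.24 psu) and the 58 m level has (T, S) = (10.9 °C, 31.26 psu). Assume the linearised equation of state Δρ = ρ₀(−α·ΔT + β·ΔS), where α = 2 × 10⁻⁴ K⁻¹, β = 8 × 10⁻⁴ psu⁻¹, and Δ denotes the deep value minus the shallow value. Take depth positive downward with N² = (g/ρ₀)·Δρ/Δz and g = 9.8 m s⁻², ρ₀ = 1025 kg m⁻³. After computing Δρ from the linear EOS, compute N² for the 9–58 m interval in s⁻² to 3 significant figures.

ΔT = -11.3 K, ΔS = +17.02 psu (deep − shallow).
Δρ/ρ₀ = −αΔT + βΔS = 2.26 × 10⁻³ + 0.013616 = 0.015876, so Δρ ≈ 16.27 kg m⁻³.
N² = (g/ρ₀)·Δρ/Δz = g·(Δρ/ρ₀)/Δz = 9.8 × 0.015876 / 49 = 3.1752 × 10⁻³ s⁻² ≈ 3.18 × 10⁻³ s⁻².

3.18 × 10⁻³ s⁻²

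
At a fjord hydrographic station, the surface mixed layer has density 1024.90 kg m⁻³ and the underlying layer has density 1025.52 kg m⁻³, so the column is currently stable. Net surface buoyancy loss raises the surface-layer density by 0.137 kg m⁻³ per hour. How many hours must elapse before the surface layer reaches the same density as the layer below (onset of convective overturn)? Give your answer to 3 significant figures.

4.53 hours

Density deficit of the surface layer: 1025.52 − 1024.90 = 0.62 kg m⁻³.
Required change = 0.62 / 0.137 = 4.53 hours.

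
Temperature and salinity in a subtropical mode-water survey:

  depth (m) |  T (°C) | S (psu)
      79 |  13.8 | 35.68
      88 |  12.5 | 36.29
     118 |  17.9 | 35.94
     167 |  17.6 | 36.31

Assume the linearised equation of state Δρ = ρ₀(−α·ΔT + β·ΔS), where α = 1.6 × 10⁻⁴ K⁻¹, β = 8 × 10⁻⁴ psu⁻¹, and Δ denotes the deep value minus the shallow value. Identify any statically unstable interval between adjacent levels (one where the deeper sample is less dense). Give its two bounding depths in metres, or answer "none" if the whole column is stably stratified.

88–118 m

Evaluate Δρ/ρ₀ = −αΔT + βΔS across each adjacent pair:
  79–88 m: −αΔT+βΔS = −(1.6 × 10⁻⁴)(-1.3)+(8 × 10⁻⁴)(+0.61) = 7.0 × 10⁻⁴ → stable
  88–118 m: −αΔT+βΔS = −(1.6 × 10⁻⁴)(+5.4)+(8 × 10⁻⁴)(-0.35) = -1.1 × 10⁻³ → UNSTABLE
  118–167 m: −αΔT+βΔS = −(1.6 × 10⁻⁴)(-0.3)+(8 × 10⁻⁴)(+0.37) = 3.4 × 10⁻⁴ → stable
The 88–118 m interval has Δρ < 0: lighter water underlies denser water.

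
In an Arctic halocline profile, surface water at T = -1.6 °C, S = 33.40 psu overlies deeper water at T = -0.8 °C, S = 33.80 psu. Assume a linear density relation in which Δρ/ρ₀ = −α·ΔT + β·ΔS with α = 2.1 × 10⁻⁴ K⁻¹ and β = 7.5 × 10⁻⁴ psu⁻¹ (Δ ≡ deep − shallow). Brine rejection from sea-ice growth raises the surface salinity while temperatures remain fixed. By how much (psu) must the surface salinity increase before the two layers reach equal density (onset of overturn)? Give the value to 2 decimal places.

0.18 psu

Neutral buoyancy requires −α(T_deep − T_surf) + β(S_deep − S_surf′) = 0.
S_surf′ = S_deep − (α/β)·ΔT = 33.80 − (2.1 × 10⁻⁴/7.5 × 10⁻⁴)·(+0.8) = 33.5760 psu.
Increase required: 33.5760 − 33.40 = 0.1760 psu.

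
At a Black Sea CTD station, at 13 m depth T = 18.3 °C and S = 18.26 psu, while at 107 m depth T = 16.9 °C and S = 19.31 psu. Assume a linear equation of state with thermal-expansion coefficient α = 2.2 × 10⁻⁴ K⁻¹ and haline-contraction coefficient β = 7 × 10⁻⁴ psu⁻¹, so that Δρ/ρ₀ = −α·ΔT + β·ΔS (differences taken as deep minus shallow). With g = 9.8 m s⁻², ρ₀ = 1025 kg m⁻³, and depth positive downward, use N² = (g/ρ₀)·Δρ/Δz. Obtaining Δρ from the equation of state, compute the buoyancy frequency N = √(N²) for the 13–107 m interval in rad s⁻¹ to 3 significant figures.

ΔT = -1.4 K, ΔS = +1.05 psu (deep − shallow).
Δρ/ρ₀ = −αΔT + βΔS = 3.08 × 10⁻⁴ + 7.35 × 10⁻⁴ = 1.043 × 10⁻³, so Δρ ≈ 1.069 kg m⁻³.
N² = (g/ρ₀)·Δρ/Δz = g·(Δρ/ρ₀)/Δz = 9.8 × 1.043 × 10⁻³ / 94 = 1.0874 × 10⁻⁴ s⁻².
N = √(1.0874 × 10⁻⁴) = 0.010428 rad s⁻¹ ≈ 0.0104 rad s⁻¹.

0.0104 rad s⁻¹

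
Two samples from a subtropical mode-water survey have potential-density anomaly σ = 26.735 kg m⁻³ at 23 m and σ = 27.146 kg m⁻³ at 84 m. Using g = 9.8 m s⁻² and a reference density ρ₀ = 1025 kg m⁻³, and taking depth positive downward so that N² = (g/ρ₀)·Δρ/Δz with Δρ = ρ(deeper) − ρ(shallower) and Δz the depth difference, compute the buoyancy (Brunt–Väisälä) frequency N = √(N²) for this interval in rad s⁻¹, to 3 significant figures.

8.03 × 10⁻³ rad s⁻¹

Δρ = 1027.146 − 1026.735 = 0.411 kg m⁻³ over Δz = 84 − 23 = 61 m.
N² = (9.8/1025) × (0.411/61) = 6.4419 × 10⁻⁵ s⁻².
N = √(6.4419 × 10⁻⁵) = 8.0261 × 10⁻³ rad s⁻¹ ≈ 8.03 × 10⁻³ rad s⁻¹.
A positive N² confirms static stability across the interval.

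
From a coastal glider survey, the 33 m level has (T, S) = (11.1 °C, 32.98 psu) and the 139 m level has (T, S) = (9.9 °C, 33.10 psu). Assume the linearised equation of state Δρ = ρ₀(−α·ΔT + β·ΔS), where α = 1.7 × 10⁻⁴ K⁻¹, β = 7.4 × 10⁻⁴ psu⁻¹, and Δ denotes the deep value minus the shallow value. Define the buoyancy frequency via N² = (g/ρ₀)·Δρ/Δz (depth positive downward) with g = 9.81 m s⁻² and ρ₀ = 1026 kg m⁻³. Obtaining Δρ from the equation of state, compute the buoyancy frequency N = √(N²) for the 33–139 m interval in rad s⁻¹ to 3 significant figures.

ΔT = -1.2 K, ΔS = +0.12 psu (deep − shallow).
Δρ/ρ₀ = −αΔT + βΔS = 2.04 × 10⁻⁴ + 8.88 × 10⁻⁵ = 2.928 × 10⁻⁴, so Δρ ≈ 0.3004 kg m⁻³.
N² = (g/ρ₀)·Δρ/Δz = g·(Δρ/ρ₀)/Δz = 9.81 × 2.928 × 10⁻⁴ / 106 = 2.7098 × 10⁻⁵ s⁻².
N = √(2.7098 × 10⁻⁵) = 5.2056 × 10⁻³ rad s⁻¹ ≈ 5.21 × 10⁻³ rad s⁻¹.

5.21 × 10⁻³ rad s⁻¹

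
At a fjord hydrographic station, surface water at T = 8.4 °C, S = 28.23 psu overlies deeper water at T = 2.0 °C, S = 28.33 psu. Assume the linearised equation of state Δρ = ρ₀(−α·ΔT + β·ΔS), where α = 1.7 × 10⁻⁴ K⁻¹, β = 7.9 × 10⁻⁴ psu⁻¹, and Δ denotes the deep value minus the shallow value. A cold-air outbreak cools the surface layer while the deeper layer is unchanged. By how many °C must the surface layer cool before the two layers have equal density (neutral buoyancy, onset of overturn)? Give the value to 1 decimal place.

Neutral buoyancy requires Δρ = 0, i.e. −α(T_deep − T_surf′) + β(S_deep − S_surf) = 0.
T_surf′ = T_deep − (β/α)·ΔS = 2.0 − (7.9 × 10⁻⁴/1.7 × 10⁻⁴)·(+0.10) = 1.535 °C.
Cooling required: 8.4 − (1.535) = 6.865 °C.

6.9 °C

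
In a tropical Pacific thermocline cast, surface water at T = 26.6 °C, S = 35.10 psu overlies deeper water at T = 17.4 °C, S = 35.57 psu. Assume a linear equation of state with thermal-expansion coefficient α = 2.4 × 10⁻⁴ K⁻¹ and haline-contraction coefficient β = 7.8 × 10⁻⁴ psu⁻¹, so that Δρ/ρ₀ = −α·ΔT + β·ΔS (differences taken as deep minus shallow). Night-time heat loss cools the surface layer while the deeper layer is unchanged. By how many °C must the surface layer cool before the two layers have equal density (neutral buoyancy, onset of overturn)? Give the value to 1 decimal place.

Neutral buoyancy requires Δρ = 0, i.e. −α(T_deep − T_surf′) + β(S_deep − S_surf) = 0.
T_surf′ = T_deep − (β/α)·ΔS = 17.4 − (7.8 × 10⁻⁴/2.4 × 10⁻⁴)·(+0.47) = 15.872 °C.
Cooling required: 26.6 − (15.872) = 10.728 °C.

10.7 °C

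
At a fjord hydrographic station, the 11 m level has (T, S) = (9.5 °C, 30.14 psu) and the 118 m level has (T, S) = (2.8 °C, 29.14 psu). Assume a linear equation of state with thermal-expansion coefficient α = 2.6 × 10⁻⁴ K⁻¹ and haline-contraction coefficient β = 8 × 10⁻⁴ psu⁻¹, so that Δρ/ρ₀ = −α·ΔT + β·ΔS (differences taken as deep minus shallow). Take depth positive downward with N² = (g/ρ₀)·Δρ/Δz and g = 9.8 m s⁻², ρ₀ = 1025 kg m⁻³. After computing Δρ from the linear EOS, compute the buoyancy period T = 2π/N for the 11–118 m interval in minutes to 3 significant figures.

ΔT = -6.7 K, ΔS = -1.00 psu (deep − shallow).
Δρ/ρ₀ = −αΔT + βΔS = 1.742 × 10⁻³ − 8.00 × 10⁻⁴ = 9.42 × 10⁻⁴, so Δρ ≈ 0.9655 kg m⁻³.
N² = (g/ρ₀)·Δρ/Δz = g·(Δρ/ρ₀)/Δz = 9.8 × 9.42 × 10⁻⁴ / 107 = 8.6277 × 10⁻⁵ s⁻².
N = √(8.6277 × 10⁻⁵) = 9.2885 × 10⁻³ rad s⁻¹ → T = 2π/N = 676.45 s = 11.274 min ≈ 11.3 min.

11.3 min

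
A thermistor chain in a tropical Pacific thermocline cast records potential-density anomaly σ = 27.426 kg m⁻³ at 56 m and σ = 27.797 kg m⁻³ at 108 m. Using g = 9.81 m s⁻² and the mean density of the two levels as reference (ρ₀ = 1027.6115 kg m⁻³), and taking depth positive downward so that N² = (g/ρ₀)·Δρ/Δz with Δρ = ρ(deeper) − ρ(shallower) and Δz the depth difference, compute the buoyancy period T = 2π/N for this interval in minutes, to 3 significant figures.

12.7 min

Δρ = 1027.797 − 1027.426 = 0.371 kg m⁻³ over Δz = 108 − 56 = 52 m.
N² = (9.81/1027.6115) × (0.371/52) = 6.8110 × 10⁻⁵ s⁻².
N = √(6.8110 × 10⁻⁵) = 8.2529 × 10⁻³ rad s⁻¹, so T = 2π/N = 761.33 s = 12.689 min ≈ 12.7 min.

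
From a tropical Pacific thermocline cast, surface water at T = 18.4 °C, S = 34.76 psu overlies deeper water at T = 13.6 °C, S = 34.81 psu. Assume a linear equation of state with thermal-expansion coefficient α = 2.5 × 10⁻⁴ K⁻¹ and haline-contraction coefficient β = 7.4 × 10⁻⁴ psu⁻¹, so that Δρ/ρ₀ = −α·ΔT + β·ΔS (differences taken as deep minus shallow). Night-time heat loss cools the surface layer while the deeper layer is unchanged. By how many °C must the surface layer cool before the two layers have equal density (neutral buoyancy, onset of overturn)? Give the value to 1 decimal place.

Neutral buoyancy requires Δρ = 0, i.e. −α(T_deep − T_surf′) + β(S_deep − S_surf) = 0.
T_surf′ = T_deep − (β/α)·ΔS = 13.6 − (7.4 × 10⁻⁴/2.5 × 10⁻⁴)·(+0.05) = 13.452 °C.
Cooling required: 18.4 − (13.452) = 4.948 °C.

4.9 °C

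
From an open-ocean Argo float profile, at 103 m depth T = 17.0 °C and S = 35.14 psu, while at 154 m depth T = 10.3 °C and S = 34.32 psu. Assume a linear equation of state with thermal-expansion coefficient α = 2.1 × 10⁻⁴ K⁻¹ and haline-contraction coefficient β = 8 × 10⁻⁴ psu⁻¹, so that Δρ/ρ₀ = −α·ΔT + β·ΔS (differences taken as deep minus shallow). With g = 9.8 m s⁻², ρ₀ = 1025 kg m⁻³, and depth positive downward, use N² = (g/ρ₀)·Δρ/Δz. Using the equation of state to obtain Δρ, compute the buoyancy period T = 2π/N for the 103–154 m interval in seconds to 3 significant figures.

523 s

ΔT = -6.7 K, ΔS = -0.82 psu (deep − shallow).
Δρ/ρ₀ = −αΔT + βΔS = 1.407 × 10⁻³ − 6.56 × 10⁻⁴ = 7.51 × 10⁻⁴, so Δρ ≈ 0.7698 kg m⁻³.
N² = (g/ρ₀)·Δρ/Δz = g·(Δρ/ρ₀)/Δz = 9.8 × 7.51 × 10⁻⁴ / 51 = 1.4431 × 10⁻⁴ s⁻².
N = √(1.4431 × 10⁻⁴) = 0.012013 rad s⁻¹ → T = 2π/N = 523.03 s ≈ 523 s.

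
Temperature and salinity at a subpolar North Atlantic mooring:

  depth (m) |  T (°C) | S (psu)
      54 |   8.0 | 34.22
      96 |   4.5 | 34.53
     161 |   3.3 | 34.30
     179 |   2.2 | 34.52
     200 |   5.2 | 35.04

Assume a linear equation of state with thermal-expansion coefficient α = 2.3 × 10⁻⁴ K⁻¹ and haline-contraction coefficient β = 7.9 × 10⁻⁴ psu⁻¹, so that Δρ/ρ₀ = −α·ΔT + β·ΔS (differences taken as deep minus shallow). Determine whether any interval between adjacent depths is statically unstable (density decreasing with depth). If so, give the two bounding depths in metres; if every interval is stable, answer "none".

179–200 m

Evaluate Δρ/ρ₀ = −αΔT + βΔS across each adjacent pair:
  54–96 m: −αΔT+βΔS = −(2.3 × 10⁻⁴)(-3.5)+(7.9 × 10⁻⁴)(+0.31) = 1.0 × 10⁻³ → stable
  96–161 m: −αΔT+βΔS = −(2.3 × 10⁻⁴)(-1.2)+(7.9 × 10⁻⁴)(-0.23) = 9.4 × 10⁻⁵ → stable
  161–179 m: −αΔT+βΔS = −(2.3 × 10⁻⁴)(-1.1)+(7.9 × 10⁻⁴)(+0.22) = 4.3 × 10⁻⁴ → stable
  179–200 m: −αΔT+βΔS = −(2.3 × 10⁻⁴)(+3.0)+(7.9 × 10⁻⁴)(+0.52) = -2.8 × 10⁻⁴ → UNSTABLE
The 179–200 m interval has Δρ < 0: lighter water underlies denser water.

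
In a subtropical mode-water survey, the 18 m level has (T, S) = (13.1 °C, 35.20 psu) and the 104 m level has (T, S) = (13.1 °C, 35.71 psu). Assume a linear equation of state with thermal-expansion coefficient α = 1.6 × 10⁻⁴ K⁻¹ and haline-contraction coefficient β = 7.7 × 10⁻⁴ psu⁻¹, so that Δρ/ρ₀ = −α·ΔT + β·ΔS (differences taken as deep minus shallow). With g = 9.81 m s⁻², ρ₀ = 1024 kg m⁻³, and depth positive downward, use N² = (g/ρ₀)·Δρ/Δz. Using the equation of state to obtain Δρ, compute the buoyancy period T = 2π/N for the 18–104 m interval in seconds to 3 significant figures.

ΔT = +0.0 K, ΔS = +0.51 psu (deep − shallow).
Δρ/ρ₀ = −αΔT + βΔS = 0 + 3.927 × 10⁻⁴ = 3.927 × 10⁻⁴, so Δρ ≈ 0.4021 kg m⁻³.
N² = (g/ρ₀)·Δρ/Δz = g·(Δρ/ρ₀)/Δz = 9.81 × 3.927 × 10⁻⁴ / 86 = 4.4795 × 10⁻⁵ s⁻².
N = √(4.4795 × 10⁻⁵) = 6.6929 × 10⁻³ rad s⁻¹ → T = 2π/N = 938.78 s ≈ 939 s.

939 s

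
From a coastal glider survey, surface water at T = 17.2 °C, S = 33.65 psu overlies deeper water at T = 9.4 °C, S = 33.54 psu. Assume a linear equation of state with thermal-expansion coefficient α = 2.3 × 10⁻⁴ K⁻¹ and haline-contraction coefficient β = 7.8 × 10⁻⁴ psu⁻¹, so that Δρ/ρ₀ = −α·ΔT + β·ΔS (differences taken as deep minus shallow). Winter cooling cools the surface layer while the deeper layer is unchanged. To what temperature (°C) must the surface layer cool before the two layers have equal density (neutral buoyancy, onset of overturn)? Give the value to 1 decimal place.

9.8 °C

Neutral buoyancy requires Δρ = 0, i.e. −α(T_deep − T_surf′) + β(S_deep − S_surf) = 0.
T_surf′ = T_deep − (β/α)·ΔS = 9.4 − (7.8 × 10⁻⁴/2.3 × 10⁻⁴)·(-0.11) = 9.773 °C.
Cooling required: 17.2 − (9.773) = 7.427 °C.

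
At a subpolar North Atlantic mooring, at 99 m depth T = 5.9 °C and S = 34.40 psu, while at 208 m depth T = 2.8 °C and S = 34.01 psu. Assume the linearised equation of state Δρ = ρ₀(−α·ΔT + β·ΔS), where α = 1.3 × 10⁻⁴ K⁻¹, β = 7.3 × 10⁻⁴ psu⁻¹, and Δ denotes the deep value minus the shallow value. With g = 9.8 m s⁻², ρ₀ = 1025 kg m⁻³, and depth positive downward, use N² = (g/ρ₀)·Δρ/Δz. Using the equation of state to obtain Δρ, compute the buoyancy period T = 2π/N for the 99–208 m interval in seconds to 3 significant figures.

1.93 × 10³ s

ΔT = -3.1 K, ΔS = -0.39 psu (deep − shallow).
Δρ/ρ₀ = −αΔT + βΔS = 4.03 × 10⁻⁴ − 2.847 × 10⁻⁴ = 1.183 × 10⁻⁴, so Δρ ≈ 0.1213 kg m⁻³.
N² = (g/ρ₀)·Δρ/Δz = g·(Δρ/ρ₀)/Δz = 9.8 × 1.183 × 10⁻⁴ / 109 = 1.0636 × 10⁻⁵ s⁻².
N = √(1.0636 × 10⁻⁵) = 3.2613 × 10⁻³ rad s⁻¹ → T = 2π/N = 1.9266 × 10³ s ≈ 1.93 × 10³ s.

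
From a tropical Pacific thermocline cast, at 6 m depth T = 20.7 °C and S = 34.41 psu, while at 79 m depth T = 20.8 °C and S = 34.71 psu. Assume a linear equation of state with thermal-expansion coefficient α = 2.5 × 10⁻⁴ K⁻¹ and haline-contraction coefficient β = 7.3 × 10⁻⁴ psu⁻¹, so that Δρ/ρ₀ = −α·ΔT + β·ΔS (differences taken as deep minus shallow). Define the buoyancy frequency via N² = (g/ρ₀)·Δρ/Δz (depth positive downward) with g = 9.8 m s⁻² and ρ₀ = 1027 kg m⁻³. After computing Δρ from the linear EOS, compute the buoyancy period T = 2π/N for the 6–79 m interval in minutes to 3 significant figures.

ΔT = +0.1 K, ΔS = +0.30 psu (deep − shallow).
Δρ/ρ₀ = −αΔT + βΔS = -2.50 × 10⁻⁵ + 2.19 × 10⁻⁴ = 1.94 × 10⁻⁴, so Δρ ≈ 0.1992 kg m⁻³.
N² = (g/ρ₀)·Δρ/Δz = g·(Δρ/ρ₀)/Δz = 9.8 × 1.94 × 10⁻⁴ / 73 = 2.6044 × 10⁻⁵ s⁻².
N = √(2.6044 × 10⁻⁵) = 5.1033 × 10⁻³ rad s⁻¹ → T = 2π/N = 1.2312 × 10³ s = 20.520 min ≈ 20.5 min.

20.5 min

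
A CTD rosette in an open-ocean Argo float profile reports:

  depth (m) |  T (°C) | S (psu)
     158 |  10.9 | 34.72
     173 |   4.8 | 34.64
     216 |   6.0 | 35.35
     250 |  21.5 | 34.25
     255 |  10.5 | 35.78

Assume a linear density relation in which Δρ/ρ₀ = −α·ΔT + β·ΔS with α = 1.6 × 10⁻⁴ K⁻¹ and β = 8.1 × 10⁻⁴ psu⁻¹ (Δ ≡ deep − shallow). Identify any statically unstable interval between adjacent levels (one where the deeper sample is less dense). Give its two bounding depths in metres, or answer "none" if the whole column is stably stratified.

Evaluate Δρ/ρ₀ = −αΔT + βΔS across each adjacent pair:
  158–173 m: −αΔT+βΔS = −(1.6 × 10⁻⁴)(-6.1)+(8.1 × 10⁻⁴)(-0.08) = 9.1 × 10⁻⁴ → stable
  173–216 m: −αΔT+βΔS = −(1.6 × 10⁻⁴)(+1.2)+(8.1 × 10⁻⁴)(+0.71) = 3.8 × 10⁻⁴ → stable
  216–250 m: −αΔT+βΔS = −(1.6 × 10⁻⁴)(+15.5)+(8.1 × 10⁻⁴)(-1.10) = -3.4 × 10⁻³ → UNSTABLE
  250–255 m: −αΔT+βΔS = −(1.6 × 10⁻⁴)(-11.0)+(8.1 × 10⁻⁴)(+1.53) = 3.0 × 10⁻³ → stable
The 216–250 m interval has Δρ < 0: lighter water underlies denser water.

216–250 m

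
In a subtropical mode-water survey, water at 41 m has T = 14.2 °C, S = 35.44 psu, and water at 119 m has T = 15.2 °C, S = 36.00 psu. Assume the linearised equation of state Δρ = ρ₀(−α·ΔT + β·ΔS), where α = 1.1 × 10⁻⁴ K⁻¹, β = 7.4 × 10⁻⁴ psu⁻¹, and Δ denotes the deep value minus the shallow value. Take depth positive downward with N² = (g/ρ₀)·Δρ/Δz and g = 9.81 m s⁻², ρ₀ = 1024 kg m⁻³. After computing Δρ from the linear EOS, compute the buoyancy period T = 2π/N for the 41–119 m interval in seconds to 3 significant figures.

ΔT = +1.0 K, ΔS = +0.56 psu (deep − shallow).
Δρ/ρ₀ = −αΔT + βΔS = -1.10 × 10⁻⁴ + 4.144 × 10⁻⁴ = 3.044 × 10⁻⁴, so Δρ ≈ 0.3117 kg m⁻³.
N² = (g/ρ₀)·Δρ/Δz = g·(Δρ/ρ₀)/Δz = 9.81 × 3.044 × 10⁻⁴ / 78 = 3.8284 × 10⁻⁵ s⁻².
N = √(3.8284 × 10⁻⁵) = 6.1874 × 10⁻³ rad s⁻¹ → T = 2π/N = 1.0155 × 10³ s ≈ 1.02 × 10³ s.

1.02 × 10³ s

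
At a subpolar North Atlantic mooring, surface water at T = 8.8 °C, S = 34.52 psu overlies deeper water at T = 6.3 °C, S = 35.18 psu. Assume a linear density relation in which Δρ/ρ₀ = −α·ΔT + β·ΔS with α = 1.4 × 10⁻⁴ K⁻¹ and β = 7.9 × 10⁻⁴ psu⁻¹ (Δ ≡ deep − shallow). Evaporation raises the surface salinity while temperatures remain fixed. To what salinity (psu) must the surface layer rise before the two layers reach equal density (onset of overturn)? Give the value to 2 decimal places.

35.62 psu

Neutral buoyancy requires −α(T_deep − T_surf) + β(S_deep − S_surf′) = 0.
S_surf′ = S_deep − (α/β)·ΔT = 35.18 − (1.4 × 10⁻⁴/7.9 × 10⁻⁴)·(-2.5) = 35.6230 psu.
Increase required: 35.6230 − 34.52 = 1.1030 psu.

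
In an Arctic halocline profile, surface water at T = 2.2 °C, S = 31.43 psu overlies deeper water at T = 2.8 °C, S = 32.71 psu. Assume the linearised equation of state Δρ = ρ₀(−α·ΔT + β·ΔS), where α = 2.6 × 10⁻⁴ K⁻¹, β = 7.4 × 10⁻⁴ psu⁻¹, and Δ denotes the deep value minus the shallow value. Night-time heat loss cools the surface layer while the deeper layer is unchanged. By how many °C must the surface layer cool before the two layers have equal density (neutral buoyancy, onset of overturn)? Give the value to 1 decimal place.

3.0 °C

Neutral buoyancy requires Δρ = 0, i.e. −α(T_deep − T_surf′) + β(S_deep − S_surf) = 0.
T_surf′ = T_deep − (β/α)·ΔS = 2.8 − (7.4 × 10⁻⁴/2.6 × 10⁻⁴)·(+1.28) = -0.843 °C.
Cooling required: 2.2 − (-0.843) = 3.043 °C.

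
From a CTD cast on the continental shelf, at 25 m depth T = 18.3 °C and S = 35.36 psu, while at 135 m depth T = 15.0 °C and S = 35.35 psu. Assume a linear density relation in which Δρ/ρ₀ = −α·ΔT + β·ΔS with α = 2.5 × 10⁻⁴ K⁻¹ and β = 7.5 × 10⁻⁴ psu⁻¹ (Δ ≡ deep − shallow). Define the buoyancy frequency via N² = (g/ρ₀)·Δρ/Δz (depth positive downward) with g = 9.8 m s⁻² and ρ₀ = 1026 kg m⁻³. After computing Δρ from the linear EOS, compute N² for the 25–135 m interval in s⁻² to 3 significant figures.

7.28 × 10⁻⁵ s⁻²

ΔT = -3.3 K, ΔS = -0.01 psu (deep − shallow).
Δρ/ρ₀ = −αΔT + βΔS = 8.25 × 10⁻⁴ − 7.50 × 10⁻⁶ = 8.175 × 10⁻⁴, so Δρ ≈ 0.8388 kg m⁻³.
N² = (g/ρ₀)·Δρ/Δz = g·(Δρ/ρ₀)/Δz = 9.8 × 8.175 × 10⁻⁴ / 110 = 7.2832 × 10⁻⁵ s⁻² ≈ 7.28 × 10⁻⁵ s⁻².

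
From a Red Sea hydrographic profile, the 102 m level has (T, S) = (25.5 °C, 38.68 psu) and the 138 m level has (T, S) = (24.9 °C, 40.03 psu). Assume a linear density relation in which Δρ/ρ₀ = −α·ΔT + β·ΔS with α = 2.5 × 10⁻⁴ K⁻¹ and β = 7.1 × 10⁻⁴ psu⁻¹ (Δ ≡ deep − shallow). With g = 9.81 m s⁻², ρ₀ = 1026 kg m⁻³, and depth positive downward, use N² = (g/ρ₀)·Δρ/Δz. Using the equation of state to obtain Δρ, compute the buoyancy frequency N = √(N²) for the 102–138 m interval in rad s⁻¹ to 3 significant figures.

0.0174 rad s⁻¹

ΔT = -0.6 K, ΔS = +1.35 psu (deep − shallow).
Δρ/ρ₀ = −αΔT + βΔS = 1.50 × 10⁻⁴ + 9.585 × 10⁻⁴ = 1.1085 × 10⁻³, so Δρ ≈ 1.137 kg m⁻³.
N² = (g/ρ₀)·Δρ/Δz = g·(Δρ/ρ₀)/Δz = 9.81 × 1.1085 × 10⁻³ / 36 = 3.0207 × 10⁻⁴ s⁻².
N = √(3.0207 × 10⁻⁴) = 0.017380 rad s⁻¹ ≈ 0.0174 rad s⁻¹.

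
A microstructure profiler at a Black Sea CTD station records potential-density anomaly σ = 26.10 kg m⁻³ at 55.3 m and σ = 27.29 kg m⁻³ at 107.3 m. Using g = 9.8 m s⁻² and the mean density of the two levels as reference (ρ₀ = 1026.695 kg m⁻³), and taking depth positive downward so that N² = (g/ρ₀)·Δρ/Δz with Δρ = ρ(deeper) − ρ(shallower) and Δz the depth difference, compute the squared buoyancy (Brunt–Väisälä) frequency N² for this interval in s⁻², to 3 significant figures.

Δρ = 1027.29 − 1026.10 = 1.19 kg m⁻³ over Δz = 107.3 − 55.3 = 52 m.
N² = (9.8/1026.695) × (1.19/52) = 2.1844 × 10⁻⁴ s⁻² ≈ 2.18 × 10⁻⁴ s⁻².

2.18 × 10⁻⁴ s⁻²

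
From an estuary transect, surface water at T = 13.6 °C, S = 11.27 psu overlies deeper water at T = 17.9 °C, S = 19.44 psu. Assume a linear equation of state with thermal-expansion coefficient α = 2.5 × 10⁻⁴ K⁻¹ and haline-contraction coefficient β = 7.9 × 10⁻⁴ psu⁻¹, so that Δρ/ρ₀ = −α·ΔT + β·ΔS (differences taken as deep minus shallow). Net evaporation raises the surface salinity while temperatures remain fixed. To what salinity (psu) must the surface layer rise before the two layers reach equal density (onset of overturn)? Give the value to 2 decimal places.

18.08 psu

Neutral buoyancy requires −α(T_deep − T_surf) + β(S_deep − S_surf′) = 0.
S_surf′ = S_deep − (α/β)·ΔT = 19.44 − (2.5 × 10⁻⁴/7.9 × 10⁻⁴)·(+4.3) = 18.0792 psu.
Increase required: 18.0792 − 11.27 = 6.8092 psu.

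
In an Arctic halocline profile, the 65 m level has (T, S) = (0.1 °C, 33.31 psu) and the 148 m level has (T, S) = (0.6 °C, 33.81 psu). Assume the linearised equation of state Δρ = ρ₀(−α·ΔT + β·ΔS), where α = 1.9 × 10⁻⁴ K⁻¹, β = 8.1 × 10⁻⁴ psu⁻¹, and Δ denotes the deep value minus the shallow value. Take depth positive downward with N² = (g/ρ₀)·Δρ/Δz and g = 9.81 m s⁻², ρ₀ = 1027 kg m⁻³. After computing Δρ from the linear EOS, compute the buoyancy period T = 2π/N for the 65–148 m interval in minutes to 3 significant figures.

17.3 min

ΔT = +0.5 K, ΔS = +0.50 psu (deep − shallow).
Δρ/ρ₀ = −αΔT + βΔS = -9.50 × 10⁻⁵ + 4.05 × 10⁻⁴ = 3.10 × 10⁻⁴, so Δρ ≈ 0.3184 kg m⁻³.
N² = (g/ρ₀)·Δρ/Δz = g·(Δρ/ρ₀)/Δz = 9.81 × 3.10 × 10⁻⁴ / 83 = 3.6640 × 10⁻⁵ s⁻².
N = √(3.6640 × 10⁻⁵) = 6.0531 × 10⁻³ rad s⁻¹ → T = 2π/N = 1.0380 × 10³ s = 17.300 min ≈ 17.3 min.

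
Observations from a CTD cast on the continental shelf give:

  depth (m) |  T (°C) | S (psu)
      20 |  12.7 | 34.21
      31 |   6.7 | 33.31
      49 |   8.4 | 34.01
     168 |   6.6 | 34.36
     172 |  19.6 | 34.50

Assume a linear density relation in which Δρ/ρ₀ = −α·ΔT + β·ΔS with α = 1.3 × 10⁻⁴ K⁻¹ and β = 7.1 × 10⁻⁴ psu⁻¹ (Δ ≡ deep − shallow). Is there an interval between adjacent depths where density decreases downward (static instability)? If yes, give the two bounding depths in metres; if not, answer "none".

168–172 m

Evaluate Δρ/ρ₀ = −αΔT + βΔS across each adjacent pair:
  20–31 m: −αΔT+βΔS = −(1.3 × 10⁻⁴)(-6.0)+(7.1 × 10⁻⁴)(-0.90) = 1.4 × 10⁻⁴ → stable
  31–49 m: −αΔT+βΔS = −(1.3 × 10⁻⁴)(+1.7)+(7.1 × 10⁻⁴)(+0.70) = 2.8 × 10⁻⁴ → stable
  49–168 m: −αΔT+βΔS = −(1.3 × 10⁻⁴)(-1.8)+(7.1 × 10⁻⁴)(+0.35) = 4.8 × 10⁻⁴ → stable
  168–172 m: −αΔT+βΔS = −(1.3 × 10⁻⁴)(+13.0)+(7.1 × 10⁻⁴)(+0.14) = -1.6 × 10⁻³ → UNSTABLE
The 168–172 m interval has Δρ < 0: lighter water underlies denser water.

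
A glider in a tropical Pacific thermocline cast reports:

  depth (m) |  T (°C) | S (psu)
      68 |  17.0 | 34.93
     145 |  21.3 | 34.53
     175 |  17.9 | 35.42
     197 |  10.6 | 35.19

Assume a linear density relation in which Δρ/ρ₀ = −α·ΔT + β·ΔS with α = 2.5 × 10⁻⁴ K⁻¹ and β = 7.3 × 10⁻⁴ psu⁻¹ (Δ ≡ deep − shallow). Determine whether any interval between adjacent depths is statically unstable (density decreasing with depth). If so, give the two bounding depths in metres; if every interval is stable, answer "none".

Evaluate Δρ/ρ₀ = −αΔT + βΔS across each adjacent pair:
  68–145 m: −αΔT+βΔS = −(2.5 × 10⁻⁴)(+4.3)+(7.3 × 10⁻⁴)(-0.40) = -1.4 × 10⁻³ → UNSTABLE
  145–175 m: −αΔT+βΔS = −(2.5 × 10⁻⁴)(-3.4)+(7.3 × 10⁻⁴)(+0.89) = 1.5 × 10⁻³ → stable
  175–197 m: −αΔT+βΔS = −(2.5 × 10⁻⁴)(-7.3)+(7.3 × 10⁻⁴)(-0.23) = 1.7 × 10⁻³ → stable
The 68–145 m interval has Δρ < 0: lighter water underlies denser water.

68–145 m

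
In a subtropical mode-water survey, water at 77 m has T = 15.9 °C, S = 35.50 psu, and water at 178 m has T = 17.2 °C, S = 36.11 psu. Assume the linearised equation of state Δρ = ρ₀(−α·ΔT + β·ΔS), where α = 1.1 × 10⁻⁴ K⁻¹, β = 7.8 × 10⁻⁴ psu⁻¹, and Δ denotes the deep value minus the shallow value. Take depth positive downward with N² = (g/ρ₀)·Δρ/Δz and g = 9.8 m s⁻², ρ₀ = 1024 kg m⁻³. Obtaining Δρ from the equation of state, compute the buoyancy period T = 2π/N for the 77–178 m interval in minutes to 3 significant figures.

ΔT = +1.3 K, ΔS = +0.61 psu (deep − shallow).
Δρ/ρ₀ = −αΔT + βΔS = -1.43 × 10⁻⁴ + 4.758 × 10⁻⁴ = 3.328 × 10⁻⁴, so Δρ ≈ 0.3408 kg m⁻³.
N² = (g/ρ₀)·Δρ/Δz = g·(Δρ/ρ₀)/Δz = 9.8 × 3.328 × 10⁻⁴ / 101 = 3.2291 × 10⁻⁵ s⁻².
N = √(3.2291 × 10⁻⁵) = 5.6825 × 10⁻³ rad s⁻¹ → T = 2π/N = 1.1057 × 10³ s = 18.428 min ≈ 18.4 min.

18.4 min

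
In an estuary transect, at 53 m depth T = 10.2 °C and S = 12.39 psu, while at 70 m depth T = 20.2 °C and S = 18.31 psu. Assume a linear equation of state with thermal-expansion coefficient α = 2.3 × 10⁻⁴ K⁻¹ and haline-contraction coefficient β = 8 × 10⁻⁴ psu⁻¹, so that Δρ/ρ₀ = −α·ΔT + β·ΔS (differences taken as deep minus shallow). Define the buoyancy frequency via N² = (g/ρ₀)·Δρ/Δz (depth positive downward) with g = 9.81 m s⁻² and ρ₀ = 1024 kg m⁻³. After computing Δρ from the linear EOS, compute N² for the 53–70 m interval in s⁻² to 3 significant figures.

1.41 × 10⁻³ s⁻²

ΔT = +10.0 K, ΔS = +5.92 psu (deep − shallow).
Δρ/ρ₀ = −αΔT + βΔS = -2.30 × 10⁻³ + 4.736 × 10⁻³ = 2.436 × 10⁻³, so Δρ ≈ 2.494 kg m⁻³.
N² = (g/ρ₀)·Δρ/Δz = g·(Δρ/ρ₀)/Δz = 9.81 × 2.436 × 10⁻³ / 17 = 1.4057 × 10⁻³ s⁻² ≈ 1.41 × 10⁻³ s⁻².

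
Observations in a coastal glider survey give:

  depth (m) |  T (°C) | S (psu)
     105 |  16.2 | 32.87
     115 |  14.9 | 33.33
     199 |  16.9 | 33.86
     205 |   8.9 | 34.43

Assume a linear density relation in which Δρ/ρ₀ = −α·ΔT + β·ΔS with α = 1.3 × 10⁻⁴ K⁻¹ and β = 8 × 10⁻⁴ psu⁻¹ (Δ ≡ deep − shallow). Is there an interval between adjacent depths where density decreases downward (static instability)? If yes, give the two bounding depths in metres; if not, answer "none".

none

Evaluate Δρ/ρ₀ = −αΔT + βΔS across each adjacent pair:
  105–115 m: −αΔT+βΔS = −(1.3 × 10⁻⁴)(-1.3)+(8 × 10⁻⁴)(+0.46) = 5.4 × 10⁻⁴ → stable
  115–199 m: −αΔT+βΔS = −(1.3 × 10⁻⁴)(+2.0)+(8 × 10⁻⁴)(+0.53) = 1.6 × 10⁻⁴ → stable
  199–205 m: −αΔT+βΔS = −(1.3 × 10⁻⁴)(-8.0)+(8 × 10⁻⁴)(+0.57) = 1.5 × 10⁻³ → stable
Every interval has Δρ > 0: the column is stably stratified throughout.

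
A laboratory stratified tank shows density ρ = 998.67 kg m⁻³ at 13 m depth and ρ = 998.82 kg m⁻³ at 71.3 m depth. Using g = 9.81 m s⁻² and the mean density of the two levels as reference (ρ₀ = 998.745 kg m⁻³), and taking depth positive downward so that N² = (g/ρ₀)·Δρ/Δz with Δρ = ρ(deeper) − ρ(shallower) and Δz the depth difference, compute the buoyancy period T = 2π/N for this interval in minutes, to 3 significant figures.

20.8 min

Δρ = 998.82 − 998.67 = 0.15 kg m⁻³ over Δz = 71.3 − 13 = 58.3 m.
N² = (9.81/998.745) × (0.15/58.3) = 2.5272 × 10⁻⁵ s⁻².
N = √(2.5272 × 10⁻⁵) = 5.0271 × 10⁻³ rad s⁻¹, so T = 2π/N = 1.2499 × 10³ s = 20.832 min ≈ 20.8 min.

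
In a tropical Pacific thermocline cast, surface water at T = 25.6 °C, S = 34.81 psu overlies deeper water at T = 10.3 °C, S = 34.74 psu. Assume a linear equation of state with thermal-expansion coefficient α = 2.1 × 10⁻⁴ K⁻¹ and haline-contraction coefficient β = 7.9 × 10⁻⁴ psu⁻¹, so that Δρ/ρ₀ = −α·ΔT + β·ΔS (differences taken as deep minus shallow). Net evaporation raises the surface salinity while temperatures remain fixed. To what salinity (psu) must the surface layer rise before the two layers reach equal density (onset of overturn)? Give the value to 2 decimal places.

Neutral buoyancy requires −α(T_deep − T_surf) + β(S_deep − S_surf′) = 0.
S_surf′ = S_deep − (α/β)·ΔT = 34.74 − (2.1 × 10⁻⁴/7.9 × 10⁻⁴)·(-15.3) = 38.8071 psu.
Increase required: 38.8071 − 34.81 = 3.9971 psu.

38.81 psu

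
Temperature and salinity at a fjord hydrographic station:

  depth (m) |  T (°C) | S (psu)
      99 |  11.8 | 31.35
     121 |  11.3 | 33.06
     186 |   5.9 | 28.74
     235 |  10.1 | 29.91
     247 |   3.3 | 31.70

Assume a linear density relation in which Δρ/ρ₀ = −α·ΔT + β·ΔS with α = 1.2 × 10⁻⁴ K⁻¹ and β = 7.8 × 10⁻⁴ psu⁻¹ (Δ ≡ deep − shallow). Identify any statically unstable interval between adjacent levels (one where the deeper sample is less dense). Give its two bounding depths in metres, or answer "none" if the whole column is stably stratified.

121–186 m

Evaluate Δρ/ρ₀ = −αΔT + βΔS across each adjacent pair:
  99–121 m: −αΔT+βΔS = −(1.2 × 10⁻⁴)(-0.5)+(7.8 × 10⁻⁴)(+1.71) = 1.4 × 10⁻³ → stable
  121–186 m: −αΔT+βΔS = −(1.2 × 10⁻⁴)(-5.4)+(7.8 × 10⁻⁴)(-4.32) = -2.7 × 10⁻³ → UNSTABLE
  186–235 m: −αΔT+βΔS = −(1.2 × 10⁻⁴)(+4.2)+(7.8 × 10⁻⁴)(+1.17) = 4.1 × 10⁻⁴ → stable
  235–247 m: −αΔT+βΔS = −(1.2 × 10⁻⁴)(-6.8)+(7.8 × 10⁻⁴)(+1.79) = 2.2 × 10⁻³ → stable
The 121–186 m interval has Δρ < 0: lighter water underlies denser water.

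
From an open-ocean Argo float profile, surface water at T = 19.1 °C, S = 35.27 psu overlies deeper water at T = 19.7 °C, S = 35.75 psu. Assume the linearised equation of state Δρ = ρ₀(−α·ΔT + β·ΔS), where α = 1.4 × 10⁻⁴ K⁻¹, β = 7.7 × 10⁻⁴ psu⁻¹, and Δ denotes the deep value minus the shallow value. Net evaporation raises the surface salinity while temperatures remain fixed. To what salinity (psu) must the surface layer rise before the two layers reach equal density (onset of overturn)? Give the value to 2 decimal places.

35.64 psu

Neutral buoyancy requires −α(T_deep − T_surf) + β(S_deep − S_surf′) = 0.
S_surf′ = S_deep − (α/β)·ΔT = 35.75 − (1.4 × 10⁻⁴/7.7 × 10⁻⁴)·(+0.6) = 35.6409 psu.
Increase required: 35.6409 − 35.27 = 0.3709 psu.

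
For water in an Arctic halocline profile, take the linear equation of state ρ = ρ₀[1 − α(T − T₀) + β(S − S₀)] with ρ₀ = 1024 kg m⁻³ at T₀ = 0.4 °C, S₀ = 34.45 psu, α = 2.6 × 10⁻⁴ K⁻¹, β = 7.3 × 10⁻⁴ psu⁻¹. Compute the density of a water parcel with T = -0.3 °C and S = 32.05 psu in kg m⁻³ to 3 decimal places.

1022.392 kg m⁻³

T − T₀ = -0.7 K, S − S₀ = -2.40 psu.
Bracket = 1 − α·(-0.7) + β·(-2.40) = 1 + (-1.57 × 10⁻³) = 0.9984300.
ρ = 1024 × 0.9984300 = 1022.392 kg m⁻³.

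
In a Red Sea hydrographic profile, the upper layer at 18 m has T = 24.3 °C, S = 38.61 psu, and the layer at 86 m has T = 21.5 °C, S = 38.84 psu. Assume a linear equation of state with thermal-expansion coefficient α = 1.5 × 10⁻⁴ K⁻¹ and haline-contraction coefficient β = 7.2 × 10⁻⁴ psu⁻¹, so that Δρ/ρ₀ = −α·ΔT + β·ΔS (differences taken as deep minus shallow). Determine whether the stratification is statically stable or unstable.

ΔT = 21.5 − 24.3 = -2.8 K and ΔS = 38.84 − 38.61 = +0.23 psu (deep − shallow).
−αΔT = 4.20 × 10⁻⁴; βΔS = 1.656 × 10⁻⁴; sum Δρ/ρ₀ = 5.856 × 10⁻⁴.
Δρ/ρ₀ > 0, so Δρ > 0: deeper water is denser → statically stable.

stable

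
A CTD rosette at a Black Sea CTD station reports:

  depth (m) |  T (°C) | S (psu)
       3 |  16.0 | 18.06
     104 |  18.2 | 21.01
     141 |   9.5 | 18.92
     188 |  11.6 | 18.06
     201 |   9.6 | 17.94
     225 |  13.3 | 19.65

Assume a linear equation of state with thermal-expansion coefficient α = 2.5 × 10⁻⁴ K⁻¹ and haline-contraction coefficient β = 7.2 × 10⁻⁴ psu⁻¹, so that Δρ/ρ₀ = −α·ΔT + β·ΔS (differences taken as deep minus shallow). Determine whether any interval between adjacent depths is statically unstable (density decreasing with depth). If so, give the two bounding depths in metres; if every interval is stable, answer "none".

Evaluate Δρ/ρ₀ = −αΔT + βΔS across each adjacent pair:
  3–104 m: −αΔT+βΔS = −(2.5 × 10⁻⁴)(+2.2)+(7.2 × 10⁻⁴)(+2.95) = 1.6 × 10⁻³ → stable
  104–141 m: −αΔT+βΔS = −(2.5 × 10⁻⁴)(-8.7)+(7.2 × 10⁻⁴)(-2.09) = 6.7 × 10⁻⁴ → stable
  141–188 m: −αΔT+βΔS = −(2.5 × 10⁻⁴)(+2.1)+(7.2 × 10⁻⁴)(-0.86) = -1.1 × 10⁻³ → UNSTABLE
  188–201 m: −αΔT+βΔS = −(2.5 × 10⁻⁴)(-2.0)+(7.2 × 10⁻⁴)(-0.12) = 4.1 × 10⁻⁴ → stable
  201–225 m: −αΔT+βΔS = −(2.5 × 10⁻⁴)(+3.7)+(7.2 × 10⁻⁴)(+1.71) = 3.1 × 10⁻⁴ → stable
The 141–188 m interval has Δρ < 0: lighter water underlies denser water.

141–188 m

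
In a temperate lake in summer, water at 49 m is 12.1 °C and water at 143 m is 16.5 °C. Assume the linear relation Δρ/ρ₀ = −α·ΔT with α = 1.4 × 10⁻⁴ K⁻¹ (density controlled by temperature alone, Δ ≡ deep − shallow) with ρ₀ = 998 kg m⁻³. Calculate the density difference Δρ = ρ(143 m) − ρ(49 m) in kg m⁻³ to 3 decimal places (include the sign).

ΔT = +4.4 K, Δρ/ρ₀ = −αΔT = -6.16 × 10⁻⁴.
Δρ = 998 × (-6.16 × 10⁻⁴) = -0.615 kg m⁻³.
Negative Δρ: lighter below, statically unstable.

-0.615 kg m⁻³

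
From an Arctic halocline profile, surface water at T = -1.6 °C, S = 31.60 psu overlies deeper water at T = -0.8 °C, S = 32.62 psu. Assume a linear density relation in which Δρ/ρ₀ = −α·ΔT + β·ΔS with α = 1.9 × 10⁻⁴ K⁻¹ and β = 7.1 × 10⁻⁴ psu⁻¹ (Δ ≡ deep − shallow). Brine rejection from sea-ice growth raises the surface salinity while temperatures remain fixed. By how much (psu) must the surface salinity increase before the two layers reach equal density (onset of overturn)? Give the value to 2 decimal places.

Neutral buoyancy requires −α(T_deep − T_surf) + β(S_deep − S_surf′) = 0.
S_surf′ = S_deep − (α/β)·ΔT = 32.62 − (1.9 × 10⁻⁴/7.1 × 10⁻⁴)·(+0.8) = 32.4059 psu.
Increase required: 32.4059 − 31.60 = 0.8059 psu.

0.81 psu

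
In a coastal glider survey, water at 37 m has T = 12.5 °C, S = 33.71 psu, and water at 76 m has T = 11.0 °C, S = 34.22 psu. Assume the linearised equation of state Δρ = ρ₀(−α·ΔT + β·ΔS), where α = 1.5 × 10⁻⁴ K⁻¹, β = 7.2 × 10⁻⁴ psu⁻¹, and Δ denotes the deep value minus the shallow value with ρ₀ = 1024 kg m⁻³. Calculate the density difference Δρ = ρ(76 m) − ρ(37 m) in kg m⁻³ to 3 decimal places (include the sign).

ΔT = -1.5 K, ΔS = +0.51 psu (deep − shallow).
Δρ/ρ₀ = −(1.5 × 10⁻⁴)(-1.5) + (7.2 × 10⁻⁴)(+0.51) = 5.922 × 10⁻⁴.
Δρ = 1024 × (5.922 × 10⁻⁴) = +0.606 kg m⁻³.
Positive Δρ: denser below, stable.

+0.606 kg m⁻³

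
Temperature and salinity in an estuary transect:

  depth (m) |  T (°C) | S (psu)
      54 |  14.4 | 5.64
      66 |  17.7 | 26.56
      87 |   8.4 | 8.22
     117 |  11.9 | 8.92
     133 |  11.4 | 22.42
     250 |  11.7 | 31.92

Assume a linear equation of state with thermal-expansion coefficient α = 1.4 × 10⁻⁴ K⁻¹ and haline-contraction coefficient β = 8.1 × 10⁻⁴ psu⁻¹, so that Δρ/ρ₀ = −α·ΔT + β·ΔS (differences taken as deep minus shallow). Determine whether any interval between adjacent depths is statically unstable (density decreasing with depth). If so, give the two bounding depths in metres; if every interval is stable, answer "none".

66–87 m

Evaluate Δρ/ρ₀ = −αΔT + βΔS across each adjacent pair:
  54–66 m: −αΔT+βΔS = −(1.4 × 10⁻⁴)(+3.3)+(8.1 × 10⁻⁴)(+20.92) = 0.016 → stable
  66–87 m: −αΔT+βΔS = −(1.4 × 10⁻⁴)(-9.3)+(8.1 × 10⁻⁴)(-18.34) = -0.014 → UNSTABLE
  87–117 m: −αΔT+βΔS = −(1.4 × 10⁻⁴)(+3.5)+(8.1 × 10⁻⁴)(+0.70) = 7.7 × 10⁻⁵ → stable
  117–133 m: −αΔT+βΔS = −(1.4 × 10⁻⁴)(-0.5)+(8.1 × 10⁻⁴)(+13.50) = 0.011 → stable
  133–250 m: −αΔT+βΔS = −(1.4 × 10⁻⁴)(+0.3)+(8.1 × 10⁻⁴)(+9.50) = 7.7 × 10⁻³ → stable
The 66–87 m interval has Δρ < 0: lighter water underlies denser water.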